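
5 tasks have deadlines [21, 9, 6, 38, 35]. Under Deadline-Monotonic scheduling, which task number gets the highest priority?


Sort tasks by relative deadline (ascending):
  Task 3: deadline = 6
  Task 2: deadline = 9
  Task 1: deadline = 21
  Task 5: deadline = 35
  Task 4: deadline = 38
Priority order (highest first): [3, 2, 1, 5, 4]
Highest priority task = 3

3


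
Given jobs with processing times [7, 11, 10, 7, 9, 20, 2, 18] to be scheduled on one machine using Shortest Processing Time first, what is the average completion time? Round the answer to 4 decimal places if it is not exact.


Sort jobs by processing time (SPT order): [2, 7, 7, 9, 10, 11, 18, 20]
Compute completion times sequentially:
  Job 1: processing = 2, completes at 2
  Job 2: processing = 7, completes at 9
  Job 3: processing = 7, completes at 16
  Job 4: processing = 9, completes at 25
  Job 5: processing = 10, completes at 35
  Job 6: processing = 11, completes at 46
  Job 7: processing = 18, completes at 64
  Job 8: processing = 20, completes at 84
Sum of completion times = 281
Average completion time = 281/8 = 35.125

35.125


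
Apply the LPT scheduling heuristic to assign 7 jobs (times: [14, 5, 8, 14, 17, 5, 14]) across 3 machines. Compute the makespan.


Sort jobs in decreasing order (LPT): [17, 14, 14, 14, 8, 5, 5]
Assign each job to the least loaded machine:
  Machine 1: jobs [17, 5, 5], load = 27
  Machine 2: jobs [14, 14], load = 28
  Machine 3: jobs [14, 8], load = 22
Makespan = max load = 28

28


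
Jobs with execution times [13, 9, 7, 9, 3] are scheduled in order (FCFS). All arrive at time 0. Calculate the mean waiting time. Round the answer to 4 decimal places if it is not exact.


FCFS order (as given): [13, 9, 7, 9, 3]
Waiting times:
  Job 1: wait = 0
  Job 2: wait = 13
  Job 3: wait = 22
  Job 4: wait = 29
  Job 5: wait = 38
Sum of waiting times = 102
Average waiting time = 102/5 = 20.4

20.4


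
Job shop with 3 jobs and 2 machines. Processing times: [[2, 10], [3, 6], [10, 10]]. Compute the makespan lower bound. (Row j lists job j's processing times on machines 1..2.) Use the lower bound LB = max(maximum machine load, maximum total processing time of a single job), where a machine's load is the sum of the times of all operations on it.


Machine loads:
  Machine 1: 2 + 3 + 10 = 15
  Machine 2: 10 + 6 + 10 = 26
Max machine load = 26
Job totals:
  Job 1: 12
  Job 2: 9
  Job 3: 20
Max job total = 20
Lower bound = max(26, 20) = 26

26


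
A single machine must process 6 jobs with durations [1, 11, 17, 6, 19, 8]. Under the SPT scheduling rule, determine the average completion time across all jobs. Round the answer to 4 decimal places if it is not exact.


Sort jobs by processing time (SPT order): [1, 6, 8, 11, 17, 19]
Compute completion times sequentially:
  Job 1: processing = 1, completes at 1
  Job 2: processing = 6, completes at 7
  Job 3: processing = 8, completes at 15
  Job 4: processing = 11, completes at 26
  Job 5: processing = 17, completes at 43
  Job 6: processing = 19, completes at 62
Sum of completion times = 154
Average completion time = 154/6 = 25.6667

25.6667


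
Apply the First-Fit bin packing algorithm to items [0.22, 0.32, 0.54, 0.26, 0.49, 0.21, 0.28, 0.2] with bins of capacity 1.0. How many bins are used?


Place items sequentially using First-Fit:
  Item 0.22 -> new Bin 1
  Item 0.32 -> Bin 1 (now 0.54)
  Item 0.54 -> new Bin 2
  Item 0.26 -> Bin 1 (now 0.8)
  Item 0.49 -> new Bin 3
  Item 0.21 -> Bin 2 (now 0.75)
  Item 0.28 -> Bin 3 (now 0.77)
  Item 0.2 -> Bin 1 (now 1.0)
Total bins used = 3

3


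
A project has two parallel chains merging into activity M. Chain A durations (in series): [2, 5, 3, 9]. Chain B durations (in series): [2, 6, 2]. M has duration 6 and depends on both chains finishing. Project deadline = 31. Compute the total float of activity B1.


Forward pass: ES(B1) = sum of predecessors on chain B = 0
EF = ES + duration = 0 + 2 = 2
Backward pass: LF(M) = deadline = 31; LS(M) = 31 - 6 = 25
LF(B1) = LS(M) - sum(successors on chain B) = 25 - 8 = 17
LS = LF - duration = 17 - 2 = 15
Total float = LS - ES = 15 - 0 = 15

15


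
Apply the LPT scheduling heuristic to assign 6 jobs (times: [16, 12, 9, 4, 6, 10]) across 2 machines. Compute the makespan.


Sort jobs in decreasing order (LPT): [16, 12, 10, 9, 6, 4]
Assign each job to the least loaded machine:
  Machine 1: jobs [16, 9, 4], load = 29
  Machine 2: jobs [12, 10, 6], load = 28
Makespan = max load = 29

29


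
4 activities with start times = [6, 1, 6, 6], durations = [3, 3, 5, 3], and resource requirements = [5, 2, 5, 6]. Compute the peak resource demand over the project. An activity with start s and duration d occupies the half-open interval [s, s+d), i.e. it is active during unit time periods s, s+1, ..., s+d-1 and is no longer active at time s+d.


Each activity i is active on [start_i, start_i + duration_i).
Compute total resource usage per time slot:
  t=0: active resources = [], total = 0
  t=1: active resources = [2], total = 2
  t=2: active resources = [2], total = 2
  t=3: active resources = [2], total = 2
  t=4: active resources = [], total = 0
  t=5: active resources = [], total = 0
  t=6: active resources = [5, 5, 6], total = 16
  t=7: active resources = [5, 5, 6], total = 16
  t=8: active resources = [5, 5, 6], total = 16
  t=9: active resources = [5], total = 5
  t=10: active resources = [5], total = 5
Peak resource demand = 16

16


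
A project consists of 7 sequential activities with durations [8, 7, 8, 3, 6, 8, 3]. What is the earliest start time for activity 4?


Activity 4 starts after activities 1 through 3 complete.
Predecessor durations: [8, 7, 8]
ES = 8 + 7 + 8 = 23

23


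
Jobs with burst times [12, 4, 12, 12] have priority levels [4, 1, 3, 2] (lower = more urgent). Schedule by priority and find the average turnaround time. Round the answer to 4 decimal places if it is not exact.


Sort by priority (ascending = highest first):
Order: [(1, 4), (2, 12), (3, 12), (4, 12)]
Completion times:
  Priority 1, burst=4, C=4
  Priority 2, burst=12, C=16
  Priority 3, burst=12, C=28
  Priority 4, burst=12, C=40
Average turnaround = 88/4 = 22.0

22.0


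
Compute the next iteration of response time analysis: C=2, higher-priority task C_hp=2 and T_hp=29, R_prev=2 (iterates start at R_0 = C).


R_next = C + ceil(R_prev / T_hp) * C_hp
ceil(2 / 29) = ceil(0.069) = 1
Interference = 1 * 2 = 2
R_next = 2 + 2 = 4

4


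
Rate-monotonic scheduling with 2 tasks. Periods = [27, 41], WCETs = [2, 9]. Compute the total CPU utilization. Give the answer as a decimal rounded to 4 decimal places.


Compute individual utilizations (exact fractions):
  Task 1: C/T = 2/27 (approx. 0.0741)
  Task 2: C/T = 9/41 (approx. 0.2195)
Total utilization U = 2/27 + 9/41 = 325/1107
Rounded to 4 decimal places: U = 0.2936
RM (Liu & Layland) bound for 2 tasks = 0.828427; compare with U = 325/1107 (approx. 0.293586)
U <= bound, so schedulable by RM sufficient condition.

0.2936


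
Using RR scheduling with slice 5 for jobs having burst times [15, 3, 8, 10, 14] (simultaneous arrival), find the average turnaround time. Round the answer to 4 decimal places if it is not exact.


Time quantum = 5
Execution trace:
  J1 runs 5 units, time = 5
  J2 runs 3 units, time = 8
  J3 runs 5 units, time = 13
  J4 runs 5 units, time = 18
  J5 runs 5 units, time = 23
  J1 runs 5 units, time = 28
  J3 runs 3 units, time = 31
  J4 runs 5 units, time = 36
  J5 runs 5 units, time = 41
  J1 runs 5 units, time = 46
  J5 runs 4 units, time = 50
Finish times: [46, 8, 31, 36, 50]
Average turnaround = 171/5 = 34.2

34.2


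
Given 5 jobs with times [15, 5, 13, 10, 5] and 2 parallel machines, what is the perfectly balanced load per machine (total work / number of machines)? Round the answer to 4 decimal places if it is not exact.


Total processing time = 15 + 5 + 13 + 10 + 5 = 48
Number of machines = 2
Ideal balanced load = 48 / 2 = 24.0

24.0


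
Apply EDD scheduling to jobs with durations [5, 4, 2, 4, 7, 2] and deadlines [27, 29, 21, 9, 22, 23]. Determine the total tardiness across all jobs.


Sort by due date (EDD order): [(4, 9), (2, 21), (7, 22), (2, 23), (5, 27), (4, 29)]
Compute completion times and tardiness:
  Job 1: p=4, d=9, C=4, tardiness=max(0,4-9)=0
  Job 2: p=2, d=21, C=6, tardiness=max(0,6-21)=0
  Job 3: p=7, d=22, C=13, tardiness=max(0,13-22)=0
  Job 4: p=2, d=23, C=15, tardiness=max(0,15-23)=0
  Job 5: p=5, d=27, C=20, tardiness=max(0,20-27)=0
  Job 6: p=4, d=29, C=24, tardiness=max(0,24-29)=0
Total tardiness = 0

0


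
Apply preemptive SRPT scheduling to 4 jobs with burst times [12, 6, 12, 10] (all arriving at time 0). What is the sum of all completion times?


Since all jobs arrive at t=0, SRPT equals SPT ordering.
SPT order: [6, 10, 12, 12]
Completion times:
  Job 1: p=6, C=6
  Job 2: p=10, C=16
  Job 3: p=12, C=28
  Job 4: p=12, C=40
Total completion time = 6 + 16 + 28 + 40 = 90

90


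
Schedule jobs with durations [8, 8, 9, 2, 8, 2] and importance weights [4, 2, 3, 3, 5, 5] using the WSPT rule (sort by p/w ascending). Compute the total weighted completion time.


Compute p/w ratios and sort ascending (WSPT): [(2, 5), (2, 3), (8, 5), (8, 4), (9, 3), (8, 2)]
Compute weighted completion times:
  Job (p=2,w=5): C=2, w*C=5*2=10
  Job (p=2,w=3): C=4, w*C=3*4=12
  Job (p=8,w=5): C=12, w*C=5*12=60
  Job (p=8,w=4): C=20, w*C=4*20=80
  Job (p=9,w=3): C=29, w*C=3*29=87
  Job (p=8,w=2): C=37, w*C=2*37=74
Total weighted completion time = 323

323


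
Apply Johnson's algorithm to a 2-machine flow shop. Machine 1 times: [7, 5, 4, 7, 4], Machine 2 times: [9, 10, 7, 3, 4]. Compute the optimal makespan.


Apply Johnson's rule:
  Group 1 (a <= b): [(3, 4, 7), (5, 4, 4), (2, 5, 10), (1, 7, 9)]
  Group 2 (a > b): [(4, 7, 3)]
Optimal job order: [3, 5, 2, 1, 4]
Schedule:
  Job 3: M1 done at 4, M2 done at 11
  Job 5: M1 done at 8, M2 done at 15
  Job 2: M1 done at 13, M2 done at 25
  Job 1: M1 done at 20, M2 done at 34
  Job 4: M1 done at 27, M2 done at 37
Makespan = 37

37


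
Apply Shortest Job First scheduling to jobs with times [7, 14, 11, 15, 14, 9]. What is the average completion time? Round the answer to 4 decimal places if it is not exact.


SJF order (ascending): [7, 9, 11, 14, 14, 15]
Completion times:
  Job 1: burst=7, C=7
  Job 2: burst=9, C=16
  Job 3: burst=11, C=27
  Job 4: burst=14, C=41
  Job 5: burst=14, C=55
  Job 6: burst=15, C=70
Average completion = 216/6 = 36.0

36.0


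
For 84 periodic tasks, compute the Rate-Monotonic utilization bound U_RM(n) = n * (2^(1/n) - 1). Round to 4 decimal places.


Compute 2^(1/84) = 1.0082858917
Subtract 1: 1.0082858917 - 1 = 0.0082858917
Multiply by n: 84 * 0.0082858917 = 0.6960149028
Round to 4 dp: 0.6960

0.6960


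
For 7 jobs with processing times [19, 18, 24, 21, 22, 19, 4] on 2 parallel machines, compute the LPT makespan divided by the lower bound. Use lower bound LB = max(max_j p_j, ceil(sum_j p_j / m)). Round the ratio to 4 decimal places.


LPT order: [24, 22, 21, 19, 19, 18, 4]
Machine loads after assignment: [62, 65]
LPT makespan = 65
Lower bound = max(max_job, ceil(total/2)) = max(24, 64) = 64
Ratio = 65 / 64 = 1.0156

1.0156


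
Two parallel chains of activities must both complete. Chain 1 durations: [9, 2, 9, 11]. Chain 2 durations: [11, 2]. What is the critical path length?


Path A total = 9 + 2 + 9 + 11 = 31
Path B total = 11 + 2 = 13
Critical path = longest path = max(31, 13) = 31

31


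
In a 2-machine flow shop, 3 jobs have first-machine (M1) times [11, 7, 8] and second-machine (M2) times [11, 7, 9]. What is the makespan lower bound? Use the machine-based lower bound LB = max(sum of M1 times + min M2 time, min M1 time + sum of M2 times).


LB1 = sum(M1 times) + min(M2 times) = 26 + 7 = 33
LB2 = min(M1 times) + sum(M2 times) = 7 + 27 = 34
Lower bound = max(LB1, LB2) = max(33, 34) = 34

34


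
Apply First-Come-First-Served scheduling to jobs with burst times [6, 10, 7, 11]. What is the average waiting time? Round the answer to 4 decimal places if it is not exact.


FCFS order (as given): [6, 10, 7, 11]
Waiting times:
  Job 1: wait = 0
  Job 2: wait = 6
  Job 3: wait = 16
  Job 4: wait = 23
Sum of waiting times = 45
Average waiting time = 45/4 = 11.25

11.25


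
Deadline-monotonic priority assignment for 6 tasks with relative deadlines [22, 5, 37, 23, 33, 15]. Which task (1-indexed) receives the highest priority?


Sort tasks by relative deadline (ascending):
  Task 2: deadline = 5
  Task 6: deadline = 15
  Task 1: deadline = 22
  Task 4: deadline = 23
  Task 5: deadline = 33
  Task 3: deadline = 37
Priority order (highest first): [2, 6, 1, 4, 5, 3]
Highest priority task = 2

2


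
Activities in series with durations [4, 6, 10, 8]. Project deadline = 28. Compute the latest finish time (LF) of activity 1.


LF(activity 1) = deadline - sum of successor durations
Successors: activities 2 through 4 with durations [6, 10, 8]
Sum of successor durations = 24
LF = 28 - 24 = 4

4


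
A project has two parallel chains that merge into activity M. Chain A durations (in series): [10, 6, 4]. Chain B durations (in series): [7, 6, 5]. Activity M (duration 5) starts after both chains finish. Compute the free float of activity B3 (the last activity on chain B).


ES(B3) = sum of predecessors on chain B = 13
EF(B3) = ES + duration = 13 + 5 = 18
Successor of B3 is M. ES(M) = max(sum(A), sum(B)) = max(20, 18) = 20
Free float = ES(successor) - EF(current) = 20 - 18 = 2

2


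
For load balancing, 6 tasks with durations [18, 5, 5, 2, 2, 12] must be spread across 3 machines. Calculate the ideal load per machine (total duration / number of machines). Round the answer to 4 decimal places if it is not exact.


Total processing time = 18 + 5 + 5 + 2 + 2 + 12 = 44
Number of machines = 3
Ideal balanced load = 44 / 3 = 14.6667

14.6667


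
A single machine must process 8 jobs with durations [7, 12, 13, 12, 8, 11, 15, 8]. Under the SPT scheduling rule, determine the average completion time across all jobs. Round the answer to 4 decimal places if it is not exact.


Sort jobs by processing time (SPT order): [7, 8, 8, 11, 12, 12, 13, 15]
Compute completion times sequentially:
  Job 1: processing = 7, completes at 7
  Job 2: processing = 8, completes at 15
  Job 3: processing = 8, completes at 23
  Job 4: processing = 11, completes at 34
  Job 5: processing = 12, completes at 46
  Job 6: processing = 12, completes at 58
  Job 7: processing = 13, completes at 71
  Job 8: processing = 15, completes at 86
Sum of completion times = 340
Average completion time = 340/8 = 42.5

42.5


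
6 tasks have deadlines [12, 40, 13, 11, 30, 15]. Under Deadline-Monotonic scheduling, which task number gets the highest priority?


Sort tasks by relative deadline (ascending):
  Task 4: deadline = 11
  Task 1: deadline = 12
  Task 3: deadline = 13
  Task 6: deadline = 15
  Task 5: deadline = 30
  Task 2: deadline = 40
Priority order (highest first): [4, 1, 3, 6, 5, 2]
Highest priority task = 4

4


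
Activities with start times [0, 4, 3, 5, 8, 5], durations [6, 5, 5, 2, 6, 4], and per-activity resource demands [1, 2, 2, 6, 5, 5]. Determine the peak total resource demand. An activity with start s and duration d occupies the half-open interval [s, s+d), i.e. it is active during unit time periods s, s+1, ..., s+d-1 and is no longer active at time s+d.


Each activity i is active on [start_i, start_i + duration_i).
Compute total resource usage per time slot:
  t=0: active resources = [1], total = 1
  t=1: active resources = [1], total = 1
  t=2: active resources = [1], total = 1
  t=3: active resources = [1, 2], total = 3
  t=4: active resources = [1, 2, 2], total = 5
  t=5: active resources = [1, 2, 2, 6, 5], total = 16
  t=6: active resources = [2, 2, 6, 5], total = 15
  t=7: active resources = [2, 2, 5], total = 9
  t=8: active resources = [2, 5, 5], total = 12
  t=9: active resources = [5], total = 5
  t=10: active resources = [5], total = 5
  t=11: active resources = [5], total = 5
  t=12: active resources = [5], total = 5
  t=13: active resources = [5], total = 5
Peak resource demand = 16

16


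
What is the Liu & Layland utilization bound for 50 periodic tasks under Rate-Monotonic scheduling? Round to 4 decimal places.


Compute 2^(1/50) = 1.0139594798
Subtract 1: 1.0139594798 - 1 = 0.0139594798
Multiply by n: 50 * 0.0139594798 = 0.6979739900
Round to 4 dp: 0.6980

0.6980


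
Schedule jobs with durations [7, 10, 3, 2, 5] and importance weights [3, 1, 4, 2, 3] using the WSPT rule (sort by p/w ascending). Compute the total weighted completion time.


Compute p/w ratios and sort ascending (WSPT): [(3, 4), (2, 2), (5, 3), (7, 3), (10, 1)]
Compute weighted completion times:
  Job (p=3,w=4): C=3, w*C=4*3=12
  Job (p=2,w=2): C=5, w*C=2*5=10
  Job (p=5,w=3): C=10, w*C=3*10=30
  Job (p=7,w=3): C=17, w*C=3*17=51
  Job (p=10,w=1): C=27, w*C=1*27=27
Total weighted completion time = 130

130


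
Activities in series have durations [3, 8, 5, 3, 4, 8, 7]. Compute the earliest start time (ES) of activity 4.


Activity 4 starts after activities 1 through 3 complete.
Predecessor durations: [3, 8, 5]
ES = 3 + 8 + 5 = 16

16


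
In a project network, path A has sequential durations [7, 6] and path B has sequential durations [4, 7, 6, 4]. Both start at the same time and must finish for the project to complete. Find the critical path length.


Path A total = 7 + 6 = 13
Path B total = 4 + 7 + 6 + 4 = 21
Critical path = longest path = max(13, 21) = 21

21


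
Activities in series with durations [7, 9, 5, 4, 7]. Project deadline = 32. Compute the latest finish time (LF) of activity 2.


LF(activity 2) = deadline - sum of successor durations
Successors: activities 3 through 5 with durations [5, 4, 7]
Sum of successor durations = 16
LF = 32 - 16 = 16

16


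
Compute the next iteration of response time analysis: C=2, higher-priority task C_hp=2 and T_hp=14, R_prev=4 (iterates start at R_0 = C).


R_next = C + ceil(R_prev / T_hp) * C_hp
ceil(4 / 14) = ceil(0.2857) = 1
Interference = 1 * 2 = 2
R_next = 2 + 2 = 4
R_next = R_prev, so the iteration has converged (response time = 4).

4


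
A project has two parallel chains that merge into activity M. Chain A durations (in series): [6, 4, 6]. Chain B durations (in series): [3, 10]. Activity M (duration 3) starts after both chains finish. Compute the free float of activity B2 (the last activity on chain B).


ES(B2) = sum of predecessors on chain B = 3
EF(B2) = ES + duration = 3 + 10 = 13
Successor of B2 is M. ES(M) = max(sum(A), sum(B)) = max(16, 13) = 16
Free float = ES(successor) - EF(current) = 16 - 13 = 3

3


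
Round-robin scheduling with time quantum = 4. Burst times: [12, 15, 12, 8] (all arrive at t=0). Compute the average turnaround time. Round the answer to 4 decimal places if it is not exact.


Time quantum = 4
Execution trace:
  J1 runs 4 units, time = 4
  J2 runs 4 units, time = 8
  J3 runs 4 units, time = 12
  J4 runs 4 units, time = 16
  J1 runs 4 units, time = 20
  J2 runs 4 units, time = 24
  J3 runs 4 units, time = 28
  J4 runs 4 units, time = 32
  J1 runs 4 units, time = 36
  J2 runs 4 units, time = 40
  J3 runs 4 units, time = 44
  J2 runs 3 units, time = 47
Finish times: [36, 47, 44, 32]
Average turnaround = 159/4 = 39.75

39.75


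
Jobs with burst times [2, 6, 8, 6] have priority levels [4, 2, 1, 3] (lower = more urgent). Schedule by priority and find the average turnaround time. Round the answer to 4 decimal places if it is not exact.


Sort by priority (ascending = highest first):
Order: [(1, 8), (2, 6), (3, 6), (4, 2)]
Completion times:
  Priority 1, burst=8, C=8
  Priority 2, burst=6, C=14
  Priority 3, burst=6, C=20
  Priority 4, burst=2, C=22
Average turnaround = 64/4 = 16.0

16.0


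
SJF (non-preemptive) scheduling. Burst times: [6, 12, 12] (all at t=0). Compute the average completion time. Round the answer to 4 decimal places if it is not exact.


SJF order (ascending): [6, 12, 12]
Completion times:
  Job 1: burst=6, C=6
  Job 2: burst=12, C=18
  Job 3: burst=12, C=30
Average completion = 54/3 = 18.0

18.0


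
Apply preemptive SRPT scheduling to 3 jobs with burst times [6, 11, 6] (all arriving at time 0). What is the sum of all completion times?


Since all jobs arrive at t=0, SRPT equals SPT ordering.
SPT order: [6, 6, 11]
Completion times:
  Job 1: p=6, C=6
  Job 2: p=6, C=12
  Job 3: p=11, C=23
Total completion time = 6 + 12 + 23 = 41

41


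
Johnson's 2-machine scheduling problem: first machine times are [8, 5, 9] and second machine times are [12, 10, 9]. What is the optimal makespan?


Apply Johnson's rule:
  Group 1 (a <= b): [(2, 5, 10), (1, 8, 12), (3, 9, 9)]
  Group 2 (a > b): []
Optimal job order: [2, 1, 3]
Schedule:
  Job 2: M1 done at 5, M2 done at 15
  Job 1: M1 done at 13, M2 done at 27
  Job 3: M1 done at 22, M2 done at 36
Makespan = 36

36


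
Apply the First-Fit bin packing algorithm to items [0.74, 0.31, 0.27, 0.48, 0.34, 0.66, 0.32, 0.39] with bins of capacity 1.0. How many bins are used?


Place items sequentially using First-Fit:
  Item 0.74 -> new Bin 1
  Item 0.31 -> new Bin 2
  Item 0.27 -> Bin 2 (now 0.58)
  Item 0.48 -> new Bin 3
  Item 0.34 -> Bin 2 (now 0.92)
  Item 0.66 -> new Bin 4
  Item 0.32 -> Bin 3 (now 0.8)
  Item 0.39 -> new Bin 5
Total bins used = 5

5


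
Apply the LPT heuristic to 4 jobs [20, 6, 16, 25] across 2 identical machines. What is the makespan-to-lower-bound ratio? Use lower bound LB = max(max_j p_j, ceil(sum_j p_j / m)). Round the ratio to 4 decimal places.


LPT order: [25, 20, 16, 6]
Machine loads after assignment: [31, 36]
LPT makespan = 36
Lower bound = max(max_job, ceil(total/2)) = max(25, 34) = 34
Ratio = 36 / 34 = 1.0588

1.0588


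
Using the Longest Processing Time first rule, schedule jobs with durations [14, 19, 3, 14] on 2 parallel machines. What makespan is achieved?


Sort jobs in decreasing order (LPT): [19, 14, 14, 3]
Assign each job to the least loaded machine:
  Machine 1: jobs [19, 3], load = 22
  Machine 2: jobs [14, 14], load = 28
Makespan = max load = 28

28


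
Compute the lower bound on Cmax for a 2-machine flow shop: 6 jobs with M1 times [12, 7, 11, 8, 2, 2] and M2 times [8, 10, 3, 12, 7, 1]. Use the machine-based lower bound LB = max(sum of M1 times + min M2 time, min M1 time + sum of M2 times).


LB1 = sum(M1 times) + min(M2 times) = 42 + 1 = 43
LB2 = min(M1 times) + sum(M2 times) = 2 + 41 = 43
Lower bound = max(LB1, LB2) = max(43, 43) = 43

43


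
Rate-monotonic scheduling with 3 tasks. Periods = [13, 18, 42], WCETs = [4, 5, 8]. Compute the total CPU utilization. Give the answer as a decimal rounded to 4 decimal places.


Compute individual utilizations (exact fractions):
  Task 1: C/T = 4/13 (approx. 0.3077)
  Task 2: C/T = 5/18 (approx. 0.2778)
  Task 3: C/T = 8/42 = 4/21 (approx. 0.1905)
Total utilization U = 4/13 + 5/18 + 4/21 = 1271/1638
Rounded to 4 decimal places: U = 0.7759
RM (Liu & Layland) bound for 3 tasks = 0.779763; compare with U = 1271/1638 (approx. 0.775946)
U <= bound, so schedulable by RM sufficient condition.

0.7759


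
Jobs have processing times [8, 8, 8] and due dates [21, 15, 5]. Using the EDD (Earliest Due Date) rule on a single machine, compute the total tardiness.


Sort by due date (EDD order): [(8, 5), (8, 15), (8, 21)]
Compute completion times and tardiness:
  Job 1: p=8, d=5, C=8, tardiness=max(0,8-5)=3
  Job 2: p=8, d=15, C=16, tardiness=max(0,16-15)=1
  Job 3: p=8, d=21, C=24, tardiness=max(0,24-21)=3
Total tardiness = 7

7


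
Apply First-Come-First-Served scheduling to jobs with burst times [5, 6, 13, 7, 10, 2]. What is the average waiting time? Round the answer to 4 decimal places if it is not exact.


FCFS order (as given): [5, 6, 13, 7, 10, 2]
Waiting times:
  Job 1: wait = 0
  Job 2: wait = 5
  Job 3: wait = 11
  Job 4: wait = 24
  Job 5: wait = 31
  Job 6: wait = 41
Sum of waiting times = 112
Average waiting time = 112/6 = 18.6667

18.6667


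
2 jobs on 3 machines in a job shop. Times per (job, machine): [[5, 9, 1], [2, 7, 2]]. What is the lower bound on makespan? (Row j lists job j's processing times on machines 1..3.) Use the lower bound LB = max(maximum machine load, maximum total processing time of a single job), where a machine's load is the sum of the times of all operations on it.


Machine loads:
  Machine 1: 5 + 2 = 7
  Machine 2: 9 + 7 = 16
  Machine 3: 1 + 2 = 3
Max machine load = 16
Job totals:
  Job 1: 15
  Job 2: 11
Max job total = 15
Lower bound = max(16, 15) = 16

16


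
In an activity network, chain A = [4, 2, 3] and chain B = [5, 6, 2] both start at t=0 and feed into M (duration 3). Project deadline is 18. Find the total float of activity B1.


Forward pass: ES(B1) = sum of predecessors on chain B = 0
EF = ES + duration = 0 + 5 = 5
Backward pass: LF(M) = deadline = 18; LS(M) = 18 - 3 = 15
LF(B1) = LS(M) - sum(successors on chain B) = 15 - 8 = 7
LS = LF - duration = 7 - 5 = 2
Total float = LS - ES = 2 - 0 = 2

2


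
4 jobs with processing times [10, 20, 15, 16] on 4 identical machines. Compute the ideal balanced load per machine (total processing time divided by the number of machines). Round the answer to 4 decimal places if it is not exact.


Total processing time = 10 + 20 + 15 + 16 = 61
Number of machines = 4
Ideal balanced load = 61 / 4 = 15.25

15.25


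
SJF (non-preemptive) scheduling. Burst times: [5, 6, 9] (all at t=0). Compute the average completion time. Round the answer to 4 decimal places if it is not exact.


SJF order (ascending): [5, 6, 9]
Completion times:
  Job 1: burst=5, C=5
  Job 2: burst=6, C=11
  Job 3: burst=9, C=20
Average completion = 36/3 = 12.0

12.0


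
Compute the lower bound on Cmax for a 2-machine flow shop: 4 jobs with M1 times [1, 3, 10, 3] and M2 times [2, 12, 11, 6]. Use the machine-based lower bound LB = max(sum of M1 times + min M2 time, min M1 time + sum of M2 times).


LB1 = sum(M1 times) + min(M2 times) = 17 + 2 = 19
LB2 = min(M1 times) + sum(M2 times) = 1 + 31 = 32
Lower bound = max(LB1, LB2) = max(19, 32) = 32

32


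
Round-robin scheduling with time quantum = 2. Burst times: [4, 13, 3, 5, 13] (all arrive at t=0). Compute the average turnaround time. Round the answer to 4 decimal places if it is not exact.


Time quantum = 2
Execution trace:
  J1 runs 2 units, time = 2
  J2 runs 2 units, time = 4
  J3 runs 2 units, time = 6
  J4 runs 2 units, time = 8
  J5 runs 2 units, time = 10
  J1 runs 2 units, time = 12
  J2 runs 2 units, time = 14
  J3 runs 1 units, time = 15
  J4 runs 2 units, time = 17
  J5 runs 2 units, time = 19
  J2 runs 2 units, time = 21
  J4 runs 1 units, time = 22
  J5 runs 2 units, time = 24
  J2 runs 2 units, time = 26
  J5 runs 2 units, time = 28
  J2 runs 2 units, time = 30
  J5 runs 2 units, time = 32
  J2 runs 2 units, time = 34
  J5 runs 2 units, time = 36
  J2 runs 1 units, time = 37
  J5 runs 1 units, time = 38
Finish times: [12, 37, 15, 22, 38]
Average turnaround = 124/5 = 24.8

24.8


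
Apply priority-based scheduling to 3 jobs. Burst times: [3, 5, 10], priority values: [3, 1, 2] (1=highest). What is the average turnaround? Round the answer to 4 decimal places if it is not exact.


Sort by priority (ascending = highest first):
Order: [(1, 5), (2, 10), (3, 3)]
Completion times:
  Priority 1, burst=5, C=5
  Priority 2, burst=10, C=15
  Priority 3, burst=3, C=18
Average turnaround = 38/3 = 12.6667

12.6667


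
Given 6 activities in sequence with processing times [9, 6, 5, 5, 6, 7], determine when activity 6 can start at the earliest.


Activity 6 starts after activities 1 through 5 complete.
Predecessor durations: [9, 6, 5, 5, 6]
ES = 9 + 6 + 5 + 5 + 6 = 31

31


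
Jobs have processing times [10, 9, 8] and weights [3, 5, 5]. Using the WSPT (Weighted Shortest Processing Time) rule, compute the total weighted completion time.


Compute p/w ratios and sort ascending (WSPT): [(8, 5), (9, 5), (10, 3)]
Compute weighted completion times:
  Job (p=8,w=5): C=8, w*C=5*8=40
  Job (p=9,w=5): C=17, w*C=5*17=85
  Job (p=10,w=3): C=27, w*C=3*27=81
Total weighted completion time = 206

206


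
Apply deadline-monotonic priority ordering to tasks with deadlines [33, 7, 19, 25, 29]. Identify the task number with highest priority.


Sort tasks by relative deadline (ascending):
  Task 2: deadline = 7
  Task 3: deadline = 19
  Task 4: deadline = 25
  Task 5: deadline = 29
  Task 1: deadline = 33
Priority order (highest first): [2, 3, 4, 5, 1]
Highest priority task = 2

2


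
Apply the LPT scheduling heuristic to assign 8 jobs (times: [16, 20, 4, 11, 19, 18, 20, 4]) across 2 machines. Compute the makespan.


Sort jobs in decreasing order (LPT): [20, 20, 19, 18, 16, 11, 4, 4]
Assign each job to the least loaded machine:
  Machine 1: jobs [20, 19, 11, 4, 4], load = 58
  Machine 2: jobs [20, 18, 16], load = 54
Makespan = max load = 58

58


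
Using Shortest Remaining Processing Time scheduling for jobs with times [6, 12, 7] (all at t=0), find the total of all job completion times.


Since all jobs arrive at t=0, SRPT equals SPT ordering.
SPT order: [6, 7, 12]
Completion times:
  Job 1: p=6, C=6
  Job 2: p=7, C=13
  Job 3: p=12, C=25
Total completion time = 6 + 13 + 25 = 44

44


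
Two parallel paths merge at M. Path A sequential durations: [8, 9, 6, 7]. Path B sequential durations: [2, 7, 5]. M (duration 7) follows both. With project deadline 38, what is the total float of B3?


Forward pass: ES(B3) = sum of predecessors on chain B = 9
EF = ES + duration = 9 + 5 = 14
Backward pass: LF(M) = deadline = 38; LS(M) = 38 - 7 = 31
LF(B3) = LS(M) - sum(successors on chain B) = 31 - 0 = 31
LS = LF - duration = 31 - 5 = 26
Total float = LS - ES = 26 - 9 = 17

17


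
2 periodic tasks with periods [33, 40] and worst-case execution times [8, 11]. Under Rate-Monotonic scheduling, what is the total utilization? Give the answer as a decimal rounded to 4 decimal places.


Compute individual utilizations (exact fractions):
  Task 1: C/T = 8/33 (approx. 0.2424)
  Task 2: C/T = 11/40 (approx. 0.275)
Total utilization U = 8/33 + 11/40 = 683/1320
Rounded to 4 decimal places: U = 0.5174
RM (Liu & Layland) bound for 2 tasks = 0.828427; compare with U = 683/1320 (approx. 0.517424)
U <= bound, so schedulable by RM sufficient condition.

0.5174


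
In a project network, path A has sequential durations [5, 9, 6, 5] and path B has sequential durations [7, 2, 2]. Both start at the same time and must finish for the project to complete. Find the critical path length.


Path A total = 5 + 9 + 6 + 5 = 25
Path B total = 7 + 2 + 2 = 11
Critical path = longest path = max(25, 11) = 25

25


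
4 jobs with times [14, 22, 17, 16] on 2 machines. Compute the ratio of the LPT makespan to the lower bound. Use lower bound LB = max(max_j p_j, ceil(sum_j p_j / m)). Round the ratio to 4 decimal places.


LPT order: [22, 17, 16, 14]
Machine loads after assignment: [36, 33]
LPT makespan = 36
Lower bound = max(max_job, ceil(total/2)) = max(22, 35) = 35
Ratio = 36 / 35 = 1.0286

1.0286


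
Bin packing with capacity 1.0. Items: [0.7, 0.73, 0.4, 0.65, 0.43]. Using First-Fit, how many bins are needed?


Place items sequentially using First-Fit:
  Item 0.7 -> new Bin 1
  Item 0.73 -> new Bin 2
  Item 0.4 -> new Bin 3
  Item 0.65 -> new Bin 4
  Item 0.43 -> Bin 3 (now 0.83)
Total bins used = 4

4


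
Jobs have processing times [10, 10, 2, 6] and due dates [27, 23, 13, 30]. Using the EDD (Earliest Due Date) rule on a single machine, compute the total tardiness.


Sort by due date (EDD order): [(2, 13), (10, 23), (10, 27), (6, 30)]
Compute completion times and tardiness:
  Job 1: p=2, d=13, C=2, tardiness=max(0,2-13)=0
  Job 2: p=10, d=23, C=12, tardiness=max(0,12-23)=0
  Job 3: p=10, d=27, C=22, tardiness=max(0,22-27)=0
  Job 4: p=6, d=30, C=28, tardiness=max(0,28-30)=0
Total tardiness = 0

0


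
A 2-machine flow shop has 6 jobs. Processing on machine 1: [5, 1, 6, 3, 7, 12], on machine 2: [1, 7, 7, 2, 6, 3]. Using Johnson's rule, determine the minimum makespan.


Apply Johnson's rule:
  Group 1 (a <= b): [(2, 1, 7), (3, 6, 7)]
  Group 2 (a > b): [(5, 7, 6), (6, 12, 3), (4, 3, 2), (1, 5, 1)]
Optimal job order: [2, 3, 5, 6, 4, 1]
Schedule:
  Job 2: M1 done at 1, M2 done at 8
  Job 3: M1 done at 7, M2 done at 15
  Job 5: M1 done at 14, M2 done at 21
  Job 6: M1 done at 26, M2 done at 29
  Job 4: M1 done at 29, M2 done at 31
  Job 1: M1 done at 34, M2 done at 35
Makespan = 35

35


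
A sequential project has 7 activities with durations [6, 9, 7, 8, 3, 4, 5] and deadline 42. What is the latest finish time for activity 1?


LF(activity 1) = deadline - sum of successor durations
Successors: activities 2 through 7 with durations [9, 7, 8, 3, 4, 5]
Sum of successor durations = 36
LF = 42 - 36 = 6

6


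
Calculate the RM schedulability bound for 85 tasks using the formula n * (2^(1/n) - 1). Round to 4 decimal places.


Compute 2^(1/85) = 1.0081880126
Subtract 1: 1.0081880126 - 1 = 0.0081880126
Multiply by n: 85 * 0.0081880126 = 0.6959810710
Round to 4 dp: 0.6960

0.6960


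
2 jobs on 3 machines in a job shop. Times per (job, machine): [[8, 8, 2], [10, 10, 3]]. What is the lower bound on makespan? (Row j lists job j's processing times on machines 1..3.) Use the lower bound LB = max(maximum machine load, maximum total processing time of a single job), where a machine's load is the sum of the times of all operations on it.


Machine loads:
  Machine 1: 8 + 10 = 18
  Machine 2: 8 + 10 = 18
  Machine 3: 2 + 3 = 5
Max machine load = 18
Job totals:
  Job 1: 18
  Job 2: 23
Max job total = 23
Lower bound = max(18, 23) = 23

23


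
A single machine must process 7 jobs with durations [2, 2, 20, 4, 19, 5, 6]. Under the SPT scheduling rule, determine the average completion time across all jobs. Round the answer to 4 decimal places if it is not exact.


Sort jobs by processing time (SPT order): [2, 2, 4, 5, 6, 19, 20]
Compute completion times sequentially:
  Job 1: processing = 2, completes at 2
  Job 2: processing = 2, completes at 4
  Job 3: processing = 4, completes at 8
  Job 4: processing = 5, completes at 13
  Job 5: processing = 6, completes at 19
  Job 6: processing = 19, completes at 38
  Job 7: processing = 20, completes at 58
Sum of completion times = 142
Average completion time = 142/7 = 20.2857

20.2857


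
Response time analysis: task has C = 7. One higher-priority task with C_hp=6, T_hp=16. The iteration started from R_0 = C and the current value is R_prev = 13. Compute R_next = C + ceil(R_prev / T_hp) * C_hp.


R_next = C + ceil(R_prev / T_hp) * C_hp
ceil(13 / 16) = ceil(0.8125) = 1
Interference = 1 * 6 = 6
R_next = 7 + 6 = 13
R_next = R_prev, so the iteration has converged (response time = 13).

13


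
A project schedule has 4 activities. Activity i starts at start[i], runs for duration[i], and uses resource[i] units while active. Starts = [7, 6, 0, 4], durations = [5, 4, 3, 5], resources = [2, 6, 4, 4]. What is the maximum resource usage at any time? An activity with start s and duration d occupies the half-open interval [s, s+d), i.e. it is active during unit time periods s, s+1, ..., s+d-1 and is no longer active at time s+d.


Each activity i is active on [start_i, start_i + duration_i).
Compute total resource usage per time slot:
  t=0: active resources = [4], total = 4
  t=1: active resources = [4], total = 4
  t=2: active resources = [4], total = 4
  t=3: active resources = [], total = 0
  t=4: active resources = [4], total = 4
  t=5: active resources = [4], total = 4
  t=6: active resources = [6, 4], total = 10
  t=7: active resources = [2, 6, 4], total = 12
  t=8: active resources = [2, 6, 4], total = 12
  t=9: active resources = [2, 6], total = 8
  t=10: active resources = [2], total = 2
  t=11: active resources = [2], total = 2
Peak resource demand = 12

12


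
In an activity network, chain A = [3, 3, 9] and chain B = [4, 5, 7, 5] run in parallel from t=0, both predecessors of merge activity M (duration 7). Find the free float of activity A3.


ES(A3) = sum of predecessors on chain A = 6
EF(A3) = ES + duration = 6 + 9 = 15
Successor of A3 is M. ES(M) = max(sum(A), sum(B)) = max(15, 21) = 21
Free float = ES(successor) - EF(current) = 21 - 15 = 6

6


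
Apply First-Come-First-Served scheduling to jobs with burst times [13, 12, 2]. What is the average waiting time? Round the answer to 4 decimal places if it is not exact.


FCFS order (as given): [13, 12, 2]
Waiting times:
  Job 1: wait = 0
  Job 2: wait = 13
  Job 3: wait = 25
Sum of waiting times = 38
Average waiting time = 38/3 = 12.6667

12.6667


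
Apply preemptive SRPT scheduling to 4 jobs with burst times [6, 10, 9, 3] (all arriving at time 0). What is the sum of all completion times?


Since all jobs arrive at t=0, SRPT equals SPT ordering.
SPT order: [3, 6, 9, 10]
Completion times:
  Job 1: p=3, C=3
  Job 2: p=6, C=9
  Job 3: p=9, C=18
  Job 4: p=10, C=28
Total completion time = 3 + 9 + 18 + 28 = 58

58


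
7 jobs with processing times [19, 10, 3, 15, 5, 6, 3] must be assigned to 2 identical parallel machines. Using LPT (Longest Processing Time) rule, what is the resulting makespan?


Sort jobs in decreasing order (LPT): [19, 15, 10, 6, 5, 3, 3]
Assign each job to the least loaded machine:
  Machine 1: jobs [19, 6, 5], load = 30
  Machine 2: jobs [15, 10, 3, 3], load = 31
Makespan = max load = 31

31


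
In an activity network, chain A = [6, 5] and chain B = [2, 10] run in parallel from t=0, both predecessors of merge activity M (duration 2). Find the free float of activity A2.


ES(A2) = sum of predecessors on chain A = 6
EF(A2) = ES + duration = 6 + 5 = 11
Successor of A2 is M. ES(M) = max(sum(A), sum(B)) = max(11, 12) = 12
Free float = ES(successor) - EF(current) = 12 - 11 = 1

1


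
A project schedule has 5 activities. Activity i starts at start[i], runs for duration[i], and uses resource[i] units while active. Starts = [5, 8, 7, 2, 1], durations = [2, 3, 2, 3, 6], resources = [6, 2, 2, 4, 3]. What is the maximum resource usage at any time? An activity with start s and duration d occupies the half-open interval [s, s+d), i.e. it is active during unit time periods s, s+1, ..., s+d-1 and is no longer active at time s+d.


Each activity i is active on [start_i, start_i + duration_i).
Compute total resource usage per time slot:
  t=0: active resources = [], total = 0
  t=1: active resources = [3], total = 3
  t=2: active resources = [4, 3], total = 7
  t=3: active resources = [4, 3], total = 7
  t=4: active resources = [4, 3], total = 7
  t=5: active resources = [6, 3], total = 9
  t=6: active resources = [6, 3], total = 9
  t=7: active resources = [2], total = 2
  t=8: active resources = [2, 2], total = 4
  t=9: active resources = [2], total = 2
  t=10: active resources = [2], total = 2
Peak resource demand = 9

9


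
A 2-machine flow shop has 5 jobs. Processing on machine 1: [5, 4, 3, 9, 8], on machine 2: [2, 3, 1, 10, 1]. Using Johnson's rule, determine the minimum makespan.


Apply Johnson's rule:
  Group 1 (a <= b): [(4, 9, 10)]
  Group 2 (a > b): [(2, 4, 3), (1, 5, 2), (3, 3, 1), (5, 8, 1)]
Optimal job order: [4, 2, 1, 3, 5]
Schedule:
  Job 4: M1 done at 9, M2 done at 19
  Job 2: M1 done at 13, M2 done at 22
  Job 1: M1 done at 18, M2 done at 24
  Job 3: M1 done at 21, M2 done at 25
  Job 5: M1 done at 29, M2 done at 30
Makespan = 30

30


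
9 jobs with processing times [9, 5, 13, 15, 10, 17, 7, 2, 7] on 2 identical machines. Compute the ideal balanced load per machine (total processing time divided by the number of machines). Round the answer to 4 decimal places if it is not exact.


Total processing time = 9 + 5 + 13 + 15 + 10 + 17 + 7 + 2 + 7 = 85
Number of machines = 2
Ideal balanced load = 85 / 2 = 42.5

42.5


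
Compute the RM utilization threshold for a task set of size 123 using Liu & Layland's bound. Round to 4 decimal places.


Compute 2^(1/123) = 1.0056512513
Subtract 1: 1.0056512513 - 1 = 0.0056512513
Multiply by n: 123 * 0.0056512513 = 0.6951039099
Round to 4 dp: 0.6951

0.6951


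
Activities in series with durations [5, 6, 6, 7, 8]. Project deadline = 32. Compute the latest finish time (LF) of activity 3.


LF(activity 3) = deadline - sum of successor durations
Successors: activities 4 through 5 with durations [7, 8]
Sum of successor durations = 15
LF = 32 - 15 = 17

17
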